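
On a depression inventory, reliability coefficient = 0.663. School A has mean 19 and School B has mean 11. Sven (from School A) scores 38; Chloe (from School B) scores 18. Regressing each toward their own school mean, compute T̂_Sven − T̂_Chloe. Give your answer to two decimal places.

15.96

T̂_Sven = 0.663(38) + 0.337(19) = 31.5970
T̂_Chloe = 0.663(18) + 0.337(11) = 15.6410
Difference = 31.5970 − 15.6410 = 15.9560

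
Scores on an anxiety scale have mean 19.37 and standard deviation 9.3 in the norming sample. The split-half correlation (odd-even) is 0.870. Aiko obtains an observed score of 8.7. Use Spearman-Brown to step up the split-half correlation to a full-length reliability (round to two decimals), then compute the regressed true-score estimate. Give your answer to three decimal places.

Spearman-Brown: ρ = 2r/(1 + r) = 2(0.870)/(1 + 0.870) = 1.7400/1.870 = 0.9305 → 0.93
T̂ = 0.93(8.7) + 0.07(19.37) = 8.091 + 1.3559 = 9.4469 → 9.447

9.447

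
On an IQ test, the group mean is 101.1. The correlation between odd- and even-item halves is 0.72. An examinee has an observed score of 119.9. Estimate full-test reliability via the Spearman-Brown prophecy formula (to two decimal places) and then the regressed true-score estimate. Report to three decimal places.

Spearman-Brown: ρ = 2r/(1 + r) = 2(0.72)/(1 + 0.72) = 1.440/1.72 = 0.8372 → 0.84
T̂ = ρX + (1 − ρ)μ
  = 0.84 × 119.9 + 0.16 × 101.1
  = 100.716 + 16.176
  = 116.8920
  ≈ 116.892

116.892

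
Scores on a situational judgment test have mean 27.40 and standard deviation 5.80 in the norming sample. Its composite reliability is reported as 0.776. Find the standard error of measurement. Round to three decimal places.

2.745

SEM = SD · √(1 − ρ) = 5.80 × √0.224 = 5.80 × 0.4733 = 2.7451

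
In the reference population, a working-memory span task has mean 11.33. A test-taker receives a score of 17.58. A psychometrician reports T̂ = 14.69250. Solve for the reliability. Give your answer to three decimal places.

T̂ = ρX + (1 − ρ)μ  ⇒  T̂ − μ = ρ(X − μ)
ρ = (T̂ − μ)/(X − μ) = (14.69250 − 11.33) / (17.58 − 11.33) = 3.36250 / 6.25 = 0.53800

0.538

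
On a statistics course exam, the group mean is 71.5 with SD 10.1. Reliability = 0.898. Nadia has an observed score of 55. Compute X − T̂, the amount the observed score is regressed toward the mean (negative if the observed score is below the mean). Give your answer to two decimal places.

T̂ = ρX + (1 − ρ)μ
  = 0.898 × 55 + 0.102 × 71.5
  = 49.390 + 7.2930
  = 56.6830
  ≈ 56.683
X − T̂ = 55 − 56.683 = -1.683 → -1.68

-1.68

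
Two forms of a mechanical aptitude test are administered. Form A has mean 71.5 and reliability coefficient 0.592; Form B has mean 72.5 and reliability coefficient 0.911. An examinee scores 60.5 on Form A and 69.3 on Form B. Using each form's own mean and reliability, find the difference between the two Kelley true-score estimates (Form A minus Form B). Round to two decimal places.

T̂_A = 0.592(60.5) + 0.408(71.5) = 64.9880
T̂_B = 0.911(69.3) + 0.089(72.5) = 69.5848
T̂_A − T̂_B = -4.5968

-4.60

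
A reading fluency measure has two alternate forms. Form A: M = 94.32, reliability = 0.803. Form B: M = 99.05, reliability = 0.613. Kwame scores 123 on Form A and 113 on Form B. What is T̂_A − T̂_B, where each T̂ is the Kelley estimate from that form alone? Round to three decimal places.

9.749

T̂_A = 0.803(123) + 0.197(94.32) = 117.35004
T̂_B = 0.613(113) + 0.387(99.05) = 107.60135
T̂_A − T̂_B = 9.74869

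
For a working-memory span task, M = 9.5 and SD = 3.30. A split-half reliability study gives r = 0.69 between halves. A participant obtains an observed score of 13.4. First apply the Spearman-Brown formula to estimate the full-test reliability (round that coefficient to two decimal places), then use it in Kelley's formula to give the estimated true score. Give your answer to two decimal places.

Spearman-Brown: ρ = 2r/(1 + r) = 2(0.69)/(1 + 0.69) = 1.380/1.69 = 0.8166 → 0.82
Kelley's formula gives T̂ = 0.82·13.4 + 0.18·9.5 = 10.988 + 1.710 = 12.698.

12.70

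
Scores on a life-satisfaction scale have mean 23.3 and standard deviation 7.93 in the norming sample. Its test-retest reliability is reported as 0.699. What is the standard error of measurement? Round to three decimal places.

4.351

SEM = SD · √(1 − ρ) = 7.93 × √0.301 = 7.93 × 0.5486 = 4.3507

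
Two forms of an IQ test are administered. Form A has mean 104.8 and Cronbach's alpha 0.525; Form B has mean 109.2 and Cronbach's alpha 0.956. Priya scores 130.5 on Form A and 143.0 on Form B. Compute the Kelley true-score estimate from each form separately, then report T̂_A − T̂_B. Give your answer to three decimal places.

-23.220

T̂_A = 0.525(130.5) + 0.475(104.8) = 118.29250
T̂_B = 0.956(143.0) + 0.044(109.2) = 141.51280
T̂_A − T̂_B = -23.22030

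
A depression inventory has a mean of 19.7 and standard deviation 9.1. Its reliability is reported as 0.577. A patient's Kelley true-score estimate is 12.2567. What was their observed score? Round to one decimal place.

T̂ = ρX + (1 − ρ)μ  ⇒  X = (T̂ − (1 − ρ)μ) / ρ
X = (12.2567 − 0.423 × 19.7) / 0.577 = (12.2567 − 8.3331) / 0.577 = 3.9236 / 0.577 = 6.800

6.8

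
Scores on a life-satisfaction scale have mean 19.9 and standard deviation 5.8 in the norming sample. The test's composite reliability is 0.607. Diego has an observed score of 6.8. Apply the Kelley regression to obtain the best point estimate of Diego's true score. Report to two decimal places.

11.95

T̂ = 0.607(6.8) + 0.393(19.9) = 4.1276 + 7.8207 = 11.948 → 11.95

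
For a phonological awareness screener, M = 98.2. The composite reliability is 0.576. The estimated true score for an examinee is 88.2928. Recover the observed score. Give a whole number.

T̂ = ρX + (1 − ρ)μ  ⇒  X = (T̂ − (1 − ρ)μ) / ρ
X = (88.2928 − 0.424 × 98.2) / 0.576 = (88.2928 − 41.6368) / 0.576 = 46.6560 / 0.576 = 81.00

81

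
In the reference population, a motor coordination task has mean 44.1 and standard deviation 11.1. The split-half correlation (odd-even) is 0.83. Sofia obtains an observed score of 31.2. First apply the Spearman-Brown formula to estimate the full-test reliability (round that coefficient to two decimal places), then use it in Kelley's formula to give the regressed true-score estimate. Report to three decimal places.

Spearman-Brown: ρ = 2r/(1 + r) = 2(0.83)/(1 + 0.83) = 1.660/1.83 = 0.9071 → 0.91
T̂ = 0.91(31.2) + 0.09(44.1) = 28.392 + 3.969 = 32.3610 → 32.361

32.361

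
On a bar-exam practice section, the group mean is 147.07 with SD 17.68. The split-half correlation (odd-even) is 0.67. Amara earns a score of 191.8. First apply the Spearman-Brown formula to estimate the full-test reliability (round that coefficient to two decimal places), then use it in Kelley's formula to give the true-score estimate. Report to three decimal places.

182.854

Spearman-Brown: ρ = 2r/(1 + r) = 2(0.67)/(1 + 0.67) = 1.340/1.67 = 0.8024 → 0.80
Regress the observed score toward the mean by the unreliability: T̂ = 0.80·191.8 + 0.20·147.07 = 153.440 + 29.4140 = 182.8540.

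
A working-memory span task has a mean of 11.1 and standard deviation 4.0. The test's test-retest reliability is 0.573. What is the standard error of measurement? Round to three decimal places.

SEM = SD · √(1 − ρ) = 4.0 × √0.427 = 4.0 × 0.6535 = 2.6138

2.614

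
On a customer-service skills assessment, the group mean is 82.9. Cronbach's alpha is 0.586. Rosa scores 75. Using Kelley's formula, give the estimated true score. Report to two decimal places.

Kelley's formula gives T̂ = 0.586·75 + 0.414·82.9 = 43.950 + 34.3206 = 78.271.

78.27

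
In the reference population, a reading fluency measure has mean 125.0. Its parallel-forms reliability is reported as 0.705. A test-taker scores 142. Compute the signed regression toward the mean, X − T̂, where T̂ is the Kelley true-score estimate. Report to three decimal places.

5.015

Kelley's formula gives T̂ = 0.705·142 + 0.295·125.0 = 100.110 + 36.8750 = 136.98500.
X − T̂ = 142 − 136.9850 = 5.0150 → 5.015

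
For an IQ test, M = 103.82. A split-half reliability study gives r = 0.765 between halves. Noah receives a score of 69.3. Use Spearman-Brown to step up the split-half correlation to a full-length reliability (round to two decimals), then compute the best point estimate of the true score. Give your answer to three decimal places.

73.788

Spearman-Brown: ρ = 2r/(1 + r) = 2(0.765)/(1 + 0.765) = 1.5300/1.765 = 0.8669 → 0.87
Regress the observed score toward the mean by the unreliability: T̂ = 0.87·69.3 + 0.13·103.82 = 60.291 + 13.4966 = 73.7876.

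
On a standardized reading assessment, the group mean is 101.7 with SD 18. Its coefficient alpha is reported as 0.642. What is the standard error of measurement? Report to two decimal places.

SEM = SD · √(1 − ρ) = 18 × √0.358 = 18 × 0.5983 = 10.770

10.77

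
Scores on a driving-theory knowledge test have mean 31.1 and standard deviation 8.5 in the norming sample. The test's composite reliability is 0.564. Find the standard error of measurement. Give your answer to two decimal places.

5.61

SEM = SD · √(1 − ρ) = 8.5 × √0.436 = 8.5 × 0.6603 = 5.613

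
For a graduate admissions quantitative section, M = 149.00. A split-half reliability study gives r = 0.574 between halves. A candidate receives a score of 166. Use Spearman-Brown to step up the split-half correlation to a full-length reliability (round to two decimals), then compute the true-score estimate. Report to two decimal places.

Spearman-Brown: ρ = 2r/(1 + r) = 2(0.574)/(1 + 0.574) = 1.1480/1.574 = 0.7294 → 0.73
Weight the observed score by reliability and the mean by (1 − reliability): T̂ = 0.73·166 + 0.27·149.00 = 121.18 + 40.2300 = 161.410.

161.41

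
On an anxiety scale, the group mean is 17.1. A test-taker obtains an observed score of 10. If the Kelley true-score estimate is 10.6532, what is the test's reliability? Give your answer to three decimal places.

0.908

T̂ = ρX + (1 − ρ)μ  ⇒  T̂ − μ = ρ(X − μ)
ρ = (T̂ − μ)/(X − μ) = (10.6532 − 17.1) / (10 − 17.1) = -6.4468 / -7.1 = 0.90800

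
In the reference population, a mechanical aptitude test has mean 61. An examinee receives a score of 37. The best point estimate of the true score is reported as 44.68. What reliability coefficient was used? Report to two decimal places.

T̂ = ρX + (1 − ρ)μ  ⇒  T̂ − μ = ρ(X − μ)
ρ = (T̂ − μ)/(X − μ) = (44.68 − 61) / (37 − 61) = -16.32 / -24.0 = 0.6800

0.68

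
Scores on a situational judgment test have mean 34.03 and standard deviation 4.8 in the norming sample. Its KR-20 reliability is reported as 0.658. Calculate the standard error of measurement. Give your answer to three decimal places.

SEM = SD · √(1 − ρ) = 4.8 × √0.342 = 4.8 × 0.5848 = 2.8071

2.807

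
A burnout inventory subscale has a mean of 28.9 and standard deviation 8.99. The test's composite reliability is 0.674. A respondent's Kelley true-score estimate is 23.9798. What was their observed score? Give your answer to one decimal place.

21.6

T̂ = ρX + (1 − ρ)μ  ⇒  X = (T̂ − (1 − ρ)μ) / ρ
X = (23.9798 − 0.326 × 28.9) / 0.674 = (23.9798 − 9.4214) / 0.674 = 14.5584 / 0.674 = 21.600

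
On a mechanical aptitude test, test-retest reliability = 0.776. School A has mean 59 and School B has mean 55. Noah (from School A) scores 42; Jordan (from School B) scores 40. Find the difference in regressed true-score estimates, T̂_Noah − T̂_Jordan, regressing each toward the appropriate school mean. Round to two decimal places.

2.45

T̂_Noah = 0.776(42) + 0.224(59) = 45.8080
T̂_Jordan = 0.776(40) + 0.224(55) = 43.3600
Difference = 45.8080 − 43.3600 = 2.4480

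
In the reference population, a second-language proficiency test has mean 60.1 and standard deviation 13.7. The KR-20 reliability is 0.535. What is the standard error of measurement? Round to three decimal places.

9.342

SEM = SD · √(1 − ρ) = 13.7 × √0.465 = 13.7 × 0.6819 = 9.3422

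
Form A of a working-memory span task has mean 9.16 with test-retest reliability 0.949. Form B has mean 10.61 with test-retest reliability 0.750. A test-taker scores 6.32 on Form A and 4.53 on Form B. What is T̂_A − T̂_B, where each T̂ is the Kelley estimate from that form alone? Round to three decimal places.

0.415

T̂_A = 0.949(6.32) + 0.051(9.16) = 6.46484
T̂_B = 0.750(4.53) + 0.250(10.61) = 6.05000
T̂_A − T̂_B = 0.41484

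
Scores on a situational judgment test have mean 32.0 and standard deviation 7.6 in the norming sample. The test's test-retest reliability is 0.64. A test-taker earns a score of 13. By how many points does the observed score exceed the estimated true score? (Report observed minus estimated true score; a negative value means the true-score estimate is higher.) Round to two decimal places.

-6.84

Kelley's formula gives T̂ = 0.64·13 + 0.36·32.0 = 8.32 + 11.520 = 19.8400.
X − T̂ = 13 − 19.840 = -6.840 → -6.84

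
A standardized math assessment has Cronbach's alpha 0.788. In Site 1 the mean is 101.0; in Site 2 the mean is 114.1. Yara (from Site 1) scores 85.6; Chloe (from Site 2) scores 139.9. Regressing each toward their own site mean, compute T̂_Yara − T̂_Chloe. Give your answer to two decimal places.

T̂_Yara = 0.788(85.6) + 0.212(101.0) = 88.8648
T̂_Chloe = 0.788(139.9) + 0.212(114.1) = 134.4304
Difference = 88.8648 − 134.4304 = -45.5656

-45.57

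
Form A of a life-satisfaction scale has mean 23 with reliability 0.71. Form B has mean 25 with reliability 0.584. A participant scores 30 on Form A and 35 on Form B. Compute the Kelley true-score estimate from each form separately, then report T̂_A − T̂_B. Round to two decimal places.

-2.87

T̂_A = 0.71(30) + 0.29(23) = 27.9700
T̂_B = 0.584(35) + 0.416(25) = 30.8400
T̂_A − T̂_B = -2.8700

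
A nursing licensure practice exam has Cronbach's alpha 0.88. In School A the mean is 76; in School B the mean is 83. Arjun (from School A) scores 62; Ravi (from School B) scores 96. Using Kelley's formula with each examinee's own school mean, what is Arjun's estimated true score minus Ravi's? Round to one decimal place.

-30.8

T̂_Arjun = 0.88(62) + 0.12(76) = 63.680
T̂_Ravi = 0.88(96) + 0.12(83) = 94.440
Difference = 63.680 − 94.440 = -30.760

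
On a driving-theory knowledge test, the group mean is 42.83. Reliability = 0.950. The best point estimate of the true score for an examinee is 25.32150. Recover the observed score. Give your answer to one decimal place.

T̂ = ρX + (1 − ρ)μ  ⇒  X = (T̂ − (1 − ρ)μ) / ρ
X = (25.32150 − 0.050 × 42.83) / 0.950 = (25.32150 − 2.14150) / 0.950 = 23.18000 / 0.950 = 24.400

24.4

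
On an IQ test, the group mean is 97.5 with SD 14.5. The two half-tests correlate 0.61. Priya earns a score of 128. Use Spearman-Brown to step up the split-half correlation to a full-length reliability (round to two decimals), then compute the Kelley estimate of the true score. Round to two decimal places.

Spearman-Brown: ρ = 2r/(1 + r) = 2(0.61)/(1 + 0.61) = 1.220/1.61 = 0.7578 → 0.76
Regress the observed score toward the mean by the unreliability: T̂ = 0.76·128 + 0.24·97.5 = 97.28 + 23.400 = 120.680.

120.68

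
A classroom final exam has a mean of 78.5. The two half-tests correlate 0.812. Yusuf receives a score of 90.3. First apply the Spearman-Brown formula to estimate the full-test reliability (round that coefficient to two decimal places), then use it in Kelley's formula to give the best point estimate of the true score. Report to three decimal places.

Spearman-Brown: ρ = 2r/(1 + r) = 2(0.812)/(1 + 0.812) = 1.6240/1.812 = 0.8962 → 0.90
Weight the observed score by reliability and the mean by (1 − reliability): T̂ = 0.90·90.3 + 0.10·78.5 = 81.270 + 7.850 = 89.1200.

89.120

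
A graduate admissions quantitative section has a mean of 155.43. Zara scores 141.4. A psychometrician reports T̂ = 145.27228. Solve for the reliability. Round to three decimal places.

T̂ = ρX + (1 − ρ)μ  ⇒  T̂ − μ = ρ(X − μ)
ρ = (T̂ − μ)/(X − μ) = (145.27228 − 155.43) / (141.4 − 155.43) = -10.15772 / -14.03 = 0.72400

0.724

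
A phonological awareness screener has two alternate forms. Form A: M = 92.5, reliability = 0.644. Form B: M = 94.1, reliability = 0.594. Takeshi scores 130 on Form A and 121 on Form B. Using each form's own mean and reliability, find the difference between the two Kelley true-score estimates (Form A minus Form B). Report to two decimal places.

6.57

T̂_A = 0.644(130) + 0.356(92.5) = 116.6500
T̂_B = 0.594(121) + 0.406(94.1) = 110.0786
T̂_A − T̂_B = 6.5714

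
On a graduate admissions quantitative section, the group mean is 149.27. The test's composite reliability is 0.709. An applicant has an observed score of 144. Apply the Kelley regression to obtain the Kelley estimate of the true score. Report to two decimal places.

T̂ = ρX + (1 − ρ)μ
  = 0.709 × 144 + 0.291 × 149.27
  = 102.096 + 43.43757
  = 145.534
  ≈ 145.53

145.53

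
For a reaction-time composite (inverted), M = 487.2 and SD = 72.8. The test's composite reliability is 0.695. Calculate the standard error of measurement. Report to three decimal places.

40.205

SEM = SD · √(1 − ρ) = 72.8 × √0.305 = 72.8 × 0.5523 = 40.2051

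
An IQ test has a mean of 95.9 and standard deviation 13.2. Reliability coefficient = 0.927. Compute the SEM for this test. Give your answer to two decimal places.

SEM = SD · √(1 − ρ) = 13.2 × √0.073 = 13.2 × 0.2702 = 3.566

3.57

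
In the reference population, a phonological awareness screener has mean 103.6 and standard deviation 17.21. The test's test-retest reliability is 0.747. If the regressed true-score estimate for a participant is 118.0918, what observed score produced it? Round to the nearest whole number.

T̂ = ρX + (1 − ρ)μ  ⇒  X = (T̂ − (1 − ρ)μ) / ρ
X = (118.0918 − 0.253 × 103.6) / 0.747 = (118.0918 − 26.2108) / 0.747 = 91.8810 / 0.747 = 123.00

123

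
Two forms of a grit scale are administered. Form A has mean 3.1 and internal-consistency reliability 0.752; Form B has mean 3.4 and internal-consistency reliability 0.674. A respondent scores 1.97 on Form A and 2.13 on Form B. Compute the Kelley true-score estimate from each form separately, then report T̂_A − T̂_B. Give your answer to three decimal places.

T̂_A = 0.752(1.97) + 0.248(3.1) = 2.25024
T̂_B = 0.674(2.13) + 0.326(3.4) = 2.54402
T̂_A − T̂_B = -0.29378

-0.294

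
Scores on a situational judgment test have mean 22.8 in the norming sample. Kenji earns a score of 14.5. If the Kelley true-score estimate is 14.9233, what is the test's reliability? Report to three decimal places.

T̂ = ρX + (1 − ρ)μ  ⇒  T̂ − μ = ρ(X − μ)
ρ = (T̂ − μ)/(X − μ) = (14.9233 − 22.8) / (14.5 − 22.8) = -7.8767 / -8.3 = 0.94900

0.949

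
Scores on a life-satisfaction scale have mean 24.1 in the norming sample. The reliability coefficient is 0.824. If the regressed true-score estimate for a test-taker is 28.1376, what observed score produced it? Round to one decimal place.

T̂ = ρX + (1 − ρ)μ  ⇒  X = (T̂ − (1 − ρ)μ) / ρ
X = (28.1376 − 0.176 × 24.1) / 0.824 = (28.1376 − 4.2416) / 0.824 = 23.8960 / 0.824 = 29.000

29.0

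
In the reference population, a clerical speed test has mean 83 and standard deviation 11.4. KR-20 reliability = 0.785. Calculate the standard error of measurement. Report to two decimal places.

5.29

SEM = SD · √(1 − ρ) = 11.4 × √0.215 = 11.4 × 0.4637 = 5.286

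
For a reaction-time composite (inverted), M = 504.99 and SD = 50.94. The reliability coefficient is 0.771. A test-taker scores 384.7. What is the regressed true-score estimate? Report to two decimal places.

412.25

T̂ = 0.771(384.7) + 0.229(504.99) = 296.6037 + 115.64271 = 412.246 → 412.25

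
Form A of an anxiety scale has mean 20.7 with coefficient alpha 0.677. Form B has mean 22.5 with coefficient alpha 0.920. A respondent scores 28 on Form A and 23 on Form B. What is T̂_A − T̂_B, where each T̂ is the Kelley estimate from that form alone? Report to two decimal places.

2.68

T̂_A = 0.677(28) + 0.323(20.7) = 25.6421
T̂_B = 0.920(23) + 0.080(22.5) = 22.9600
T̂_A − T̂_B = 2.6821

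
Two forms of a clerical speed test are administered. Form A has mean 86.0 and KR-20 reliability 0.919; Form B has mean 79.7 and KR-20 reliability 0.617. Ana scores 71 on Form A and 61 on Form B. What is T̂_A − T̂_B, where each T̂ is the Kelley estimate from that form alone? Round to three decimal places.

4.053

T̂_A = 0.919(71) + 0.081(86.0) = 72.21500
T̂_B = 0.617(61) + 0.383(79.7) = 68.16210
T̂_A − T̂_B = 4.05290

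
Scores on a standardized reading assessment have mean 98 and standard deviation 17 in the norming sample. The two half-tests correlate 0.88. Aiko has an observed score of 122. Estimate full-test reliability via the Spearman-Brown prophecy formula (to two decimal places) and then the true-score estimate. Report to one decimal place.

Spearman-Brown: ρ = 2r/(1 + r) = 2(0.88)/(1 + 0.88) = 1.760/1.88 = 0.9362 → 0.94
T̂ = 0.94(122) + 0.06(98) = 114.68 + 5.88 = 120.56 → 120.6

120.6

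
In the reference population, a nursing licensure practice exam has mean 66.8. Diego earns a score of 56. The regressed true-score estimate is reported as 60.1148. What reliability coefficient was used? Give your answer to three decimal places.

T̂ = ρX + (1 − ρ)μ  ⇒  T̂ − μ = ρ(X − μ)
ρ = (T̂ − μ)/(X − μ) = (60.1148 − 66.8) / (56 − 66.8) = -6.6852 / -10.8 = 0.61900

0.619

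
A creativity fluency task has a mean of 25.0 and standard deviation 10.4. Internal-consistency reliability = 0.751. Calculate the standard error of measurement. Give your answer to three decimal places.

SEM = SD · √(1 − ρ) = 10.4 × √0.249 = 10.4 × 0.4990 = 5.1896

5.190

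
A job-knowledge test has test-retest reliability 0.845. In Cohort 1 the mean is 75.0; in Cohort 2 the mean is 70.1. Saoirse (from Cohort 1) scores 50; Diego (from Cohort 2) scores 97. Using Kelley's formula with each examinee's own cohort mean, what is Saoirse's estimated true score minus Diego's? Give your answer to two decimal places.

T̂_Saoirse = 0.845(50) + 0.155(75.0) = 53.8750
T̂_Diego = 0.845(97) + 0.155(70.1) = 92.8305
Difference = 53.8750 − 92.8305 = -38.9555

-38.96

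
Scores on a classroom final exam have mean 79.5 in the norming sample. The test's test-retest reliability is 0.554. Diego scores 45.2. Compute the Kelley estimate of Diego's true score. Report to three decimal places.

60.498

Regress the observed score toward the mean by the unreliability: T̂ = 0.554·45.2 + 0.446·79.5 = 25.0408 + 35.4570 = 60.4978.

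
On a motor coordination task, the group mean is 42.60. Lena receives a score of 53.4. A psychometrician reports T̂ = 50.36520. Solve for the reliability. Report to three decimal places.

0.719

T̂ = ρX + (1 − ρ)μ  ⇒  T̂ − μ = ρ(X − μ)
ρ = (T̂ − μ)/(X − μ) = (50.36520 − 42.60) / (53.4 − 42.60) = 7.76520 / 10.80 = 0.71900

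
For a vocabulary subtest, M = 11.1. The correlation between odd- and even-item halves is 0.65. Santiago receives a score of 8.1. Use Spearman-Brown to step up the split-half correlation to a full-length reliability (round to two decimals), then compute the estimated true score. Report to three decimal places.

8.730

Spearman-Brown: ρ = 2r/(1 + r) = 2(0.65)/(1 + 0.65) = 1.300/1.65 = 0.7879 → 0.79
T̂ = ρX + (1 − ρ)μ
  = 0.79 × 8.1 + 0.21 × 11.1
  = 6.399 + 2.331
  = 8.7300
  ≈ 8.730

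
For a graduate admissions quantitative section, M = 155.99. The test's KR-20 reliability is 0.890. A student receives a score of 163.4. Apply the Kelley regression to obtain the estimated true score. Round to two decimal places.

T̂ = 0.890(163.4) + 0.110(155.99) = 145.4260 + 17.15890 = 162.585 → 162.58

162.58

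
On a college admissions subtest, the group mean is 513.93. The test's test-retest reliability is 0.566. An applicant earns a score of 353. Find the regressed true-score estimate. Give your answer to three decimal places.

422.844

T̂ = ρX + (1 − ρ)μ
  = 0.566 × 353 + 0.434 × 513.93
  = 199.798 + 223.04562
  = 422.8436
  ≈ 422.844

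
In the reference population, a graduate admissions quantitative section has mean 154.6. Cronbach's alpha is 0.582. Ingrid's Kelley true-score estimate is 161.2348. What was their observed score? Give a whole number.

166

T̂ = ρX + (1 − ρ)μ  ⇒  X = (T̂ − (1 − ρ)μ) / ρ
X = (161.2348 − 0.418 × 154.6) / 0.582 = (161.2348 − 64.6228) / 0.582 = 96.6120 / 0.582 = 166.00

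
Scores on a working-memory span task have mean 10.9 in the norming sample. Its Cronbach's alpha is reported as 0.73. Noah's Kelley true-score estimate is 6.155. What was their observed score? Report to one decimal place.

T̂ = ρX + (1 − ρ)μ  ⇒  X = (T̂ − (1 − ρ)μ) / ρ
X = (6.155 − 0.27 × 10.9) / 0.73 = (6.155 − 2.943) / 0.73 = 3.212 / 0.73 = 4.400

4.4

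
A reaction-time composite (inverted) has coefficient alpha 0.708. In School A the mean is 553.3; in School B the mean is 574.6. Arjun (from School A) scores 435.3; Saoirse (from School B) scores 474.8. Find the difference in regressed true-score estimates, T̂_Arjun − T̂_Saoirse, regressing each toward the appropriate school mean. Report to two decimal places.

T̂_Arjun = 0.708(435.3) + 0.292(553.3) = 469.7560
T̂_Saoirse = 0.708(474.8) + 0.292(574.6) = 503.9416
Difference = 469.7560 − 503.9416 = -34.1856

-34.19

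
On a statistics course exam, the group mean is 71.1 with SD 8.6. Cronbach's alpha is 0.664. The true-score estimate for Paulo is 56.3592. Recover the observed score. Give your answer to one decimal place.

T̂ = ρX + (1 − ρ)μ  ⇒  X = (T̂ − (1 − ρ)μ) / ρ
X = (56.3592 − 0.336 × 71.1) / 0.664 = (56.3592 − 23.8896) / 0.664 = 32.4696 / 0.664 = 48.900

48.9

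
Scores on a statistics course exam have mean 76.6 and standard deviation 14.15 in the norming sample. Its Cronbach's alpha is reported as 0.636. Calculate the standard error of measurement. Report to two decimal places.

8.54

SEM = SD · √(1 − ρ) = 14.15 × √0.364 = 14.15 × 0.6033 = 8.537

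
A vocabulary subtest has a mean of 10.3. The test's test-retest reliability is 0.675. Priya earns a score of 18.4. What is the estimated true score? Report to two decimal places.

15.77

T̂ = 0.675(18.4) + 0.325(10.3) = 12.4200 + 3.3475 = 15.768 → 15.77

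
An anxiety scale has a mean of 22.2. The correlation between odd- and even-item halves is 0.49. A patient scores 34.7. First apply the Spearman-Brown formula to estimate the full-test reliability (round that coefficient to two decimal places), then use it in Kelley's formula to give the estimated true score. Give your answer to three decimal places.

30.450

Spearman-Brown: ρ = 2r/(1 + r) = 2(0.49)/(1 + 0.49) = 0.980/1.49 = 0.6577 → 0.66
Regress the observed score toward the mean by the unreliability: T̂ = 0.66·34.7 + 0.34·22.2 = 22.902 + 7.548 = 30.4500.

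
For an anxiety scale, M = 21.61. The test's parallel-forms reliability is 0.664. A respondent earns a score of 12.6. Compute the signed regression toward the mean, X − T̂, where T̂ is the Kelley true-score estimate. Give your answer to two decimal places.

-3.03

T̂ = 0.664(12.6) + 0.336(21.61) = 8.3664 + 7.26096 = 15.6274 → 15.627
X − T̂ = 12.6 − 15.627 = -3.027 → -3.03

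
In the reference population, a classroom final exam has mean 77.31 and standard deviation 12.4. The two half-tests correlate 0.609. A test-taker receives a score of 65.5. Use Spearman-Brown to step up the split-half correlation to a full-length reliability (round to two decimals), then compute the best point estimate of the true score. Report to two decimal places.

68.33

Spearman-Brown: ρ = 2r/(1 + r) = 2(0.609)/(1 + 0.609) = 1.2180/1.609 = 0.7570 → 0.76
T̂ = ρX + (1 − ρ)μ
  = 0.76 × 65.5 + 0.24 × 77.31
  = 49.780 + 18.5544
  = 68.334
  ≈ 68.33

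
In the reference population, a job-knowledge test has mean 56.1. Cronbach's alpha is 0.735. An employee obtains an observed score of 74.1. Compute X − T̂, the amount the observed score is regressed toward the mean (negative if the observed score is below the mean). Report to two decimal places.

4.77

T̂ = ρX + (1 − ρ)μ
  = 0.735 × 74.1 + 0.265 × 56.1
  = 54.4635 + 14.8665
  = 69.3300
  ≈ 69.330
X − T̂ = 74.1 − 69.330 = 4.770 → 4.77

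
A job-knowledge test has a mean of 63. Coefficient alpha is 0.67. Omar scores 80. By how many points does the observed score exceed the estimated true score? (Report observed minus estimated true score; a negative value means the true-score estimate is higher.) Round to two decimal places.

5.61

T̂ = 0.67(80) + 0.33(63) = 53.60 + 20.79 = 74.3900 → 74.390
X − T̂ = 80 − 74.390 = 5.610 → 5.61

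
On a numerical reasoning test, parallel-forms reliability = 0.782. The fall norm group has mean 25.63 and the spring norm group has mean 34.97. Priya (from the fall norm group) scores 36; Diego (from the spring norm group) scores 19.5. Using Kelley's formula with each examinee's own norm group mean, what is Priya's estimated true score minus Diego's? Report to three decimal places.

10.867

T̂_Priya = 0.782(36) + 0.218(25.63) = 33.73934
T̂_Diego = 0.782(19.5) + 0.218(34.97) = 22.87246
Difference = 33.73934 − 22.87246 = 10.86688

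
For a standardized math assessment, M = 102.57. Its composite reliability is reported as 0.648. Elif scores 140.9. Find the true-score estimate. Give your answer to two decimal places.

T̂ = 0.648(140.9) + 0.352(102.57) = 91.3032 + 36.10464 = 127.408 → 127.41

127.41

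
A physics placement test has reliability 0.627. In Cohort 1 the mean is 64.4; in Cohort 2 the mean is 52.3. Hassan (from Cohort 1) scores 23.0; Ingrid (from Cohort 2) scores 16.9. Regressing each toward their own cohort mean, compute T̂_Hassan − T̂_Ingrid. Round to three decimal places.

T̂_Hassan = 0.627(23.0) + 0.373(64.4) = 38.44220
T̂_Ingrid = 0.627(16.9) + 0.373(52.3) = 30.10420
Difference = 38.44220 − 30.10420 = 8.33800

8.338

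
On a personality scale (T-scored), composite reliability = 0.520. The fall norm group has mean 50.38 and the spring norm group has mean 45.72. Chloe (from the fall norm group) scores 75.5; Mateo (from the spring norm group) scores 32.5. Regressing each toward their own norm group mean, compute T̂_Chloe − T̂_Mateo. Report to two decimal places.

T̂_Chloe = 0.520(75.5) + 0.480(50.38) = 63.4424
T̂_Mateo = 0.520(32.5) + 0.480(45.72) = 38.8456
Difference = 63.4424 − 38.8456 = 24.5968

24.60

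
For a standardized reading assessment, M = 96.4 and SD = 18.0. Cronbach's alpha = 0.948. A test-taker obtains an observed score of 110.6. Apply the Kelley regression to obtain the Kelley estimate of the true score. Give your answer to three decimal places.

109.862

T̂ = 0.948(110.6) + 0.052(96.4) = 104.8488 + 5.0128 = 109.8616 → 109.862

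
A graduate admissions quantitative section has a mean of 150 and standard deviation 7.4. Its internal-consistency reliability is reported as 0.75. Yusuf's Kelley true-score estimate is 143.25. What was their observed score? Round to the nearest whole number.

T̂ = ρX + (1 − ρ)μ  ⇒  X = (T̂ − (1 − ρ)μ) / ρ
X = (143.25 − 0.25 × 150) / 0.75 = (143.25 − 37.50) / 0.75 = 105.75 / 0.75 = 141.00

141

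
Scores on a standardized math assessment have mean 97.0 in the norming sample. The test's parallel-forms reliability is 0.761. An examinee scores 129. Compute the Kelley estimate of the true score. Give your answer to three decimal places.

121.352

T̂ = 0.761(129) + 0.239(97.0) = 98.169 + 23.1830 = 121.3520 → 121.352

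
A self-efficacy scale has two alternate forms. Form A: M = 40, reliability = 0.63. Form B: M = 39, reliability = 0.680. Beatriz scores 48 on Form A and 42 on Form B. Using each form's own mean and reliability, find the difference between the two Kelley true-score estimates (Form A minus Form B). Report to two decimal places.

4.00

T̂_A = 0.63(48) + 0.37(40) = 45.0400
T̂_B = 0.680(42) + 0.320(39) = 41.0400
T̂_A − T̂_B = 4.0000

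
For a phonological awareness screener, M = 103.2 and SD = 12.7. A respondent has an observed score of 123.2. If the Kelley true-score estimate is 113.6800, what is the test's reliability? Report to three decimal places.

T̂ = ρX + (1 − ρ)μ  ⇒  T̂ − μ = ρ(X − μ)
ρ = (T̂ − μ)/(X − μ) = (113.6800 − 103.2) / (123.2 − 103.2) = 10.4800 / 20.0 = 0.52400

0.524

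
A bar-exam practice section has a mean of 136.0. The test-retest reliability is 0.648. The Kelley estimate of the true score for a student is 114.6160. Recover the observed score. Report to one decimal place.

103.0

T̂ = ρX + (1 − ρ)μ  ⇒  X = (T̂ − (1 − ρ)μ) / ρ
X = (114.6160 − 0.352 × 136.0) / 0.648 = (114.6160 − 47.8720) / 0.648 = 66.7440 / 0.648 = 103.000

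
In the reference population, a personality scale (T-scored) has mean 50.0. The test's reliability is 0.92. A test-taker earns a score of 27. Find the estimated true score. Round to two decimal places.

Kelley's formula gives T̂ = 0.92·27 + 0.08·50.0 = 24.84 + 4.000 = 28.840.

28.84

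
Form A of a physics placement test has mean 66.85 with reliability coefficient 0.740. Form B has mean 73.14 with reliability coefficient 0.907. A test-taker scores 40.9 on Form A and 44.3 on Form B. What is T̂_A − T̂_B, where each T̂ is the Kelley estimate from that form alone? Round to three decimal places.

T̂_A = 0.740(40.9) + 0.260(66.85) = 47.64700
T̂_B = 0.907(44.3) + 0.093(73.14) = 46.98212
T̂_A − T̂_B = 0.66488

0.665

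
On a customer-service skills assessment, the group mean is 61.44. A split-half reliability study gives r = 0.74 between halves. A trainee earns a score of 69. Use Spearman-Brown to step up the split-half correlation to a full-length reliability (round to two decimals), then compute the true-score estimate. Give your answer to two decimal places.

67.87

Spearman-Brown: ρ = 2r/(1 + r) = 2(0.74)/(1 + 0.74) = 1.480/1.74 = 0.8506 → 0.85
T̂ = ρX + (1 − ρ)μ
  = 0.85 × 69 + 0.15 × 61.44
  = 58.65 + 9.2160
  = 67.866
  ≈ 67.87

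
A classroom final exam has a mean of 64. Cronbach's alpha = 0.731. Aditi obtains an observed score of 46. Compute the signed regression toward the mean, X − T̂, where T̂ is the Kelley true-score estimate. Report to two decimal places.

-4.84

T̂ = 0.731(46) + 0.269(64) = 33.626 + 17.216 = 50.8420 → 50.842
X − T̂ = 46 − 50.842 = -4.842 → -4.84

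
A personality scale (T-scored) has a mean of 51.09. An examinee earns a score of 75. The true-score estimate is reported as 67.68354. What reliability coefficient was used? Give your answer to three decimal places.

T̂ = ρX + (1 − ρ)μ  ⇒  T̂ − μ = ρ(X − μ)
ρ = (T̂ − μ)/(X − μ) = (67.68354 − 51.09) / (75 − 51.09) = 16.59354 / 23.91 = 0.69400

0.694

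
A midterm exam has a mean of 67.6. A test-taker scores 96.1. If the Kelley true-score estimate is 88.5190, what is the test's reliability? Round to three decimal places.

0.734

T̂ = ρX + (1 − ρ)μ  ⇒  T̂ − μ = ρ(X − μ)
ρ = (T̂ − μ)/(X − μ) = (88.5190 − 67.6) / (96.1 − 67.6) = 20.9190 / 28.5 = 0.73400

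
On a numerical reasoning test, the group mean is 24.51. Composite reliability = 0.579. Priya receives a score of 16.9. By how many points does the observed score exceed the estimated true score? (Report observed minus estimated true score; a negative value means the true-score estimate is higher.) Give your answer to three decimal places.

T̂ = ρX + (1 − ρ)μ
  = 0.579 × 16.9 + 0.421 × 24.51
  = 9.7851 + 10.31871
  = 20.10381
  ≈ 20.1038
X − T̂ = 16.9 − 20.1038 = -3.2038 → -3.204

-3.204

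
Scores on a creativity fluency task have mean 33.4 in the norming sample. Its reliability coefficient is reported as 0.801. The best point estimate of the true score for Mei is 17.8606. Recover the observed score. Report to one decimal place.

14.0

T̂ = ρX + (1 − ρ)μ  ⇒  X = (T̂ − (1 − ρ)μ) / ρ
X = (17.8606 − 0.199 × 33.4) / 0.801 = (17.8606 − 6.6466) / 0.801 = 11.2140 / 0.801 = 14.000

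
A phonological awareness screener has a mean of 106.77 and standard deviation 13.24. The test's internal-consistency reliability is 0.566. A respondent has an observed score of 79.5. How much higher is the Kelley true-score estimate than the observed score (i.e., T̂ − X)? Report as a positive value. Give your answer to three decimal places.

T̂ = 0.566(79.5) + 0.434(106.77) = 44.9970 + 46.33818 = 91.33518 → 91.3352
T̂ − X = 91.3352 − 79.5 = 11.8352 → 11.835

11.835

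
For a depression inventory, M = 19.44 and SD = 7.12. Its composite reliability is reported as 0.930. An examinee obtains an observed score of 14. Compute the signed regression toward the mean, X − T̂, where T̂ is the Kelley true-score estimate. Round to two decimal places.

-0.38

T̂ = 0.930(14) + 0.070(19.44) = 13.020 + 1.36080 = 14.3808 → 14.381
X − T̂ = 14 − 14.381 = -0.381 → -0.38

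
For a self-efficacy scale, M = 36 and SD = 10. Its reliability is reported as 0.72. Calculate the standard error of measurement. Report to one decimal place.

5.3

SEM = SD · √(1 − ρ) = 10 × √0.28 = 10 × 0.5292 = 5.292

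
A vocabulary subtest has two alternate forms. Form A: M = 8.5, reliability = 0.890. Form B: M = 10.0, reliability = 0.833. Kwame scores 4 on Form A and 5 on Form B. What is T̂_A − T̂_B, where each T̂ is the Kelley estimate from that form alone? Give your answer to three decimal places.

-1.340

T̂_A = 0.890(4) + 0.110(8.5) = 4.49500
T̂_B = 0.833(5) + 0.167(10.0) = 5.83500
T̂_A − T̂_B = -1.34000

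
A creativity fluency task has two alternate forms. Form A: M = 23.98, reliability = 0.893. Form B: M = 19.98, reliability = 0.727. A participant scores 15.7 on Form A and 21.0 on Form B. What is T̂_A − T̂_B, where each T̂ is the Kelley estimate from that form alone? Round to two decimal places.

-4.14

T̂_A = 0.893(15.7) + 0.107(23.98) = 16.5860
T̂_B = 0.727(21.0) + 0.273(19.98) = 20.7215
T̂_A − T̂_B = -4.1356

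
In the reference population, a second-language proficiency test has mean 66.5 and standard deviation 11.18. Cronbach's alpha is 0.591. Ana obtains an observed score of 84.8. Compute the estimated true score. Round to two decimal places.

77.32

T̂ = ρX + (1 − ρ)μ
  = 0.591 × 84.8 + 0.409 × 66.5
  = 50.1168 + 27.1985
  = 77.315
  ≈ 77.32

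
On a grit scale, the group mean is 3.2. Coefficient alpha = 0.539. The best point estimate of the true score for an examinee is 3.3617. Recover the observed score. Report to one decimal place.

3.5

T̂ = ρX + (1 − ρ)μ  ⇒  X = (T̂ − (1 − ρ)μ) / ρ
X = (3.3617 − 0.461 × 3.2) / 0.539 = (3.3617 − 1.4752) / 0.539 = 1.8865 / 0.539 = 3.500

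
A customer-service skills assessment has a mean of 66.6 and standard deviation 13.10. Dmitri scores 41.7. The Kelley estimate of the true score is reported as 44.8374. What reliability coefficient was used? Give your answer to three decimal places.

0.874

T̂ = ρX + (1 − ρ)μ  ⇒  T̂ − μ = ρ(X − μ)
ρ = (T̂ − μ)/(X − μ) = (44.8374 − 66.6) / (41.7 − 66.6) = -21.7626 / -24.9 = 0.87400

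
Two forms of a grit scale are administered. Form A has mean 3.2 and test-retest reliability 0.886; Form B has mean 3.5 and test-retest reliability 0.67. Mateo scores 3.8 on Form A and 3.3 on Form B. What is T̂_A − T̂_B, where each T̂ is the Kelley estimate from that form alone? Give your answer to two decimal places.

0.37

T̂_A = 0.886(3.8) + 0.114(3.2) = 3.7316
T̂_B = 0.67(3.3) + 0.33(3.5) = 3.3660
T̂_A − T̂_B = 0.3656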